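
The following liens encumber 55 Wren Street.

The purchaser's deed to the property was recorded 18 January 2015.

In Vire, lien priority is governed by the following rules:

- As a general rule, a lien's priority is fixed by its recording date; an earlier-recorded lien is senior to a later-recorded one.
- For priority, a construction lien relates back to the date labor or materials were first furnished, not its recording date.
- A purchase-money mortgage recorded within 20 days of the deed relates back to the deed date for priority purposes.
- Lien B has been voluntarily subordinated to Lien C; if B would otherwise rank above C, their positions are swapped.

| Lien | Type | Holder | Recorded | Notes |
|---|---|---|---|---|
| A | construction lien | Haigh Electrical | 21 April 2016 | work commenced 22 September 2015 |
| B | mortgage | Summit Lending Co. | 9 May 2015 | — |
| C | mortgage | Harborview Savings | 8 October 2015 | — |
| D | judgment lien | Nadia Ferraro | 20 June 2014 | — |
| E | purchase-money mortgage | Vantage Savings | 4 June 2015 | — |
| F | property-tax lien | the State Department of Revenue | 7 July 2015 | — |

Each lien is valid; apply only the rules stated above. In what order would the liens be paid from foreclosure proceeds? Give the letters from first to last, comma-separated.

D, C, E, F, A, B

Effective dates: A is treated as recorded 22 September 2015, the work-commencement date; E missed the 20-day window (137 days after the deed), so its recording date stands.
Sorted by effective date: D (20 June 2014), B (9 May 2015), E (4 June 2015), F (7 July 2015), A (22 September 2015), C (8 October 2015).
The subordination applies — B was senior to C — so B and C swap.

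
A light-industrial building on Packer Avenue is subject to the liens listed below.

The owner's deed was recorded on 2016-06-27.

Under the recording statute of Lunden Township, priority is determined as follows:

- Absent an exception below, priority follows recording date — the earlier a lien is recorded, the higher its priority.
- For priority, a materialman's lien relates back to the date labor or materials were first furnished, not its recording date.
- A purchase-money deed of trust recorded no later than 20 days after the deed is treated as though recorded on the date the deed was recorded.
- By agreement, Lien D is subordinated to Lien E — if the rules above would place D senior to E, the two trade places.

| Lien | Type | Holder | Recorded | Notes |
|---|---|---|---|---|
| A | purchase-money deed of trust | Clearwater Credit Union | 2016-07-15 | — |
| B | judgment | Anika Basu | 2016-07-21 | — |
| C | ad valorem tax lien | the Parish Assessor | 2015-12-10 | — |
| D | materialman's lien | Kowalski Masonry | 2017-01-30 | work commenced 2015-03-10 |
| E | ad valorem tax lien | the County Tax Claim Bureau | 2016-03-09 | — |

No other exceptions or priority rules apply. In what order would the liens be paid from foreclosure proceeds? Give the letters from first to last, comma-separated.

First, effective dates: A's effective date is the deed date, 2016-06-27; D relates back to 2015-03-10 (work commenced).
Ordering by effective date: D (2015-03-10), C (2015-12-10), E (2016-03-09), A (2016-06-27), B (2016-07-21).
D is senior to E before the subordination, so the two trade places.

E, C, D, A, B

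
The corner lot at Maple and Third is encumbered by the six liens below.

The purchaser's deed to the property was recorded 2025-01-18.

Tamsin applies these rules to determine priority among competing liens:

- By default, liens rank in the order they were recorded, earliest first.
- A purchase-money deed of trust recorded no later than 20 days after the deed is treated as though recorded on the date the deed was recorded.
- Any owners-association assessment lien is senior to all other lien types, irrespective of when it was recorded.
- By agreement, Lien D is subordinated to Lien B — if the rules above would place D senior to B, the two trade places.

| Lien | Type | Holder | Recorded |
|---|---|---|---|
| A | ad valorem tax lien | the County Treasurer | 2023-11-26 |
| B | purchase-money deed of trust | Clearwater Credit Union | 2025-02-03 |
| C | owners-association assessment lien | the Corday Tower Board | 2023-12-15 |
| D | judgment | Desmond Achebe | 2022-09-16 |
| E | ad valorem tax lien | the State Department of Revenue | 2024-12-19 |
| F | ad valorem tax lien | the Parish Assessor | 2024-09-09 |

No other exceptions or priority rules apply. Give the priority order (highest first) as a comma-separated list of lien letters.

C, B, A, F, E, D

Effective dates: B relates back to the deed date 2025-01-18.
As an owners-association assessment lien, C is senior to every other lien.
Ordering the rest by effective date: D (2022-09-16), A (2023-11-26), F (2024-09-09), E (2024-12-19), B (2025-01-18).
D is senior to B before the subordination, so the two trade places.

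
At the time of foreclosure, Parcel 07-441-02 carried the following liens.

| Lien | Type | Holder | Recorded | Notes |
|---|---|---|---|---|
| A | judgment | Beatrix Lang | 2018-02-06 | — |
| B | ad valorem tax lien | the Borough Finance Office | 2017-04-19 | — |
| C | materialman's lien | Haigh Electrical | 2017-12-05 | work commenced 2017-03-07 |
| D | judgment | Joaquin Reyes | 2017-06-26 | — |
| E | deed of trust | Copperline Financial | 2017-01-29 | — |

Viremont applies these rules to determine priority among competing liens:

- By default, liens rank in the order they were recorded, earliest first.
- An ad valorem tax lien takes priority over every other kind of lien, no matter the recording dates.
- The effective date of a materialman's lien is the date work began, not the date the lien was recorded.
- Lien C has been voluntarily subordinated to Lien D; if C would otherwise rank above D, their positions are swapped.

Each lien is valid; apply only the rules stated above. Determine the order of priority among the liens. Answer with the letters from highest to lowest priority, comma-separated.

B, E, D, C, A

Effective dates after the stated exceptions: C relates back to 2017-03-07 (work commenced).
B, as an ad valorem tax lien, has superpriority and ranks first.
Remaining liens by effective date: E (2017-01-29), C (2017-03-07), D (2017-06-26), A (2018-02-06).
C is senior to D before the subordination, so the two trade places.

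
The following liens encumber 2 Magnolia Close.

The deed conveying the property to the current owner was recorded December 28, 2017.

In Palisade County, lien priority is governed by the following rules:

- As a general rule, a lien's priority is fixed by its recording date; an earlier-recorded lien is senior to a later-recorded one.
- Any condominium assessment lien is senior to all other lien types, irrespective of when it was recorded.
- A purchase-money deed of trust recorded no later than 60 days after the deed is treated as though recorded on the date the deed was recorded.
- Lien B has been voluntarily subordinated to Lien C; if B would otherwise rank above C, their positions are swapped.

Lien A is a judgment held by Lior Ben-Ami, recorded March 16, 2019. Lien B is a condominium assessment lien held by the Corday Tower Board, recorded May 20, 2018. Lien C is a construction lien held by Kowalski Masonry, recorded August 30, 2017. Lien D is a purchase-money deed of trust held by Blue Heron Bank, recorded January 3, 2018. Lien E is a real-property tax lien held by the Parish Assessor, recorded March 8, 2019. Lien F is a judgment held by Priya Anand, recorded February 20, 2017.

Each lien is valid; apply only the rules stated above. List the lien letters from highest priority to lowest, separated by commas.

Effective dates: D was recorded within the 60-day window, so its effective date is the deed date December 28, 2017.
As a condominium assessment lien, B is senior to every other lien.
Ordering the rest by effective date: F (February 20, 2017), C (August 30, 2017), D (December 28, 2017), E (March 8, 2019), A (March 16, 2019).
B would otherwise be senior to C, so under the subordination agreement B and C exchange positions.

C, F, B, D, E, A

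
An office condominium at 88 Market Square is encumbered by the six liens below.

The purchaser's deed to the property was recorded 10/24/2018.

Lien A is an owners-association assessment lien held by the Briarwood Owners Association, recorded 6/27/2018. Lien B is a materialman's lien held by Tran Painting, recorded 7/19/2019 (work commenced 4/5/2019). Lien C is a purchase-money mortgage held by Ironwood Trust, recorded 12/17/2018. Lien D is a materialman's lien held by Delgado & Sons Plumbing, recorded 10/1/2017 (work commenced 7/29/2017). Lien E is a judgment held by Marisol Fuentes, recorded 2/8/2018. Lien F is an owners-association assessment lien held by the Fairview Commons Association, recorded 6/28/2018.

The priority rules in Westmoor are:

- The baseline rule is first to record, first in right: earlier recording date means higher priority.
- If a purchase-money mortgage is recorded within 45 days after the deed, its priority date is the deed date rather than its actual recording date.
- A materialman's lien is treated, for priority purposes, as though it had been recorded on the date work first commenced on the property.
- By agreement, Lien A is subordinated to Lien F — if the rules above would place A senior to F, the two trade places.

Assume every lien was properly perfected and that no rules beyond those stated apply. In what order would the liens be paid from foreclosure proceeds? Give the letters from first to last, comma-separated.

D, E, F, A, C, B

First, effective dates: B's effective date is 4/5/2019, when work began; C was recorded 54 days after the deed, outside the 45-day window, so it keeps its recording date; D relates back to 7/29/2017 (work commenced).
Ordering by effective date: D (7/29/2017), E (2/8/2018), A (6/27/2018), F (6/28/2018), C (12/17/2018), B (4/5/2019).
A would otherwise be senior to F, so under the subordination agreement A and F exchange positions.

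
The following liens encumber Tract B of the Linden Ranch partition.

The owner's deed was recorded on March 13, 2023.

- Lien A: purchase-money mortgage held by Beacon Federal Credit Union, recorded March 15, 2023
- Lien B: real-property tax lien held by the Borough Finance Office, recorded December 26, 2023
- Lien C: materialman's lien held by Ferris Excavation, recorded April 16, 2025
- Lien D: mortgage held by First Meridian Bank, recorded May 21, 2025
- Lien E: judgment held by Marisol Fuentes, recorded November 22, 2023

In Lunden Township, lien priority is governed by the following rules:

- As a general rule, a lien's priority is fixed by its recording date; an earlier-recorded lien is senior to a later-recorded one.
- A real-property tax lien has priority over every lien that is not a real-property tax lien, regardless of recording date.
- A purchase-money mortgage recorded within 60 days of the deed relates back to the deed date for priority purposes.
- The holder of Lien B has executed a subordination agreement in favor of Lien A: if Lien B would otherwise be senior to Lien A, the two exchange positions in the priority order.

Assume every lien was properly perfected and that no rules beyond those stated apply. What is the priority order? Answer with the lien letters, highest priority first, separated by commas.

A, B, E, C, D

First, effective dates: A was recorded within the 60-day window, so its effective date is the deed date March 13, 2023.
As a real-property tax lien, B is senior to every other lien.
Among the remaining liens, by effective date: A (March 13, 2023), E (November 22, 2023), C (April 16, 2025), D (May 21, 2025).
B is senior to A before the subordination, so the two trade places.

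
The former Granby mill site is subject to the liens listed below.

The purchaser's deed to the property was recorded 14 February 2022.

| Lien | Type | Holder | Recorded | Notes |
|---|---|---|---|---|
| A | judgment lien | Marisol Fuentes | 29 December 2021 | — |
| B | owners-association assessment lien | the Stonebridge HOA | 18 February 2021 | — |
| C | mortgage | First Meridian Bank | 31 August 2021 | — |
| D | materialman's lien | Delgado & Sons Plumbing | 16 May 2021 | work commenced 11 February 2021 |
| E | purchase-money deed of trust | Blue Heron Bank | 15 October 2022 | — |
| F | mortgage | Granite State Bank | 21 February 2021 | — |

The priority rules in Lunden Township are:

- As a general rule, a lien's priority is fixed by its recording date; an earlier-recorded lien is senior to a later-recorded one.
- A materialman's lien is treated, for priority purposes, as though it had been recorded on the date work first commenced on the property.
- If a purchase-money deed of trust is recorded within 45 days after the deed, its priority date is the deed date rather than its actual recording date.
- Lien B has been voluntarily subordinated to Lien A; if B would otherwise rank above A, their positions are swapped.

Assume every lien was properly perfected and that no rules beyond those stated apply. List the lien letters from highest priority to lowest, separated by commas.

D, A, F, C, B, E

Adjusting effective dates: D relates back to 11 February 2021 (work commenced); E was recorded 243 days after the deed — beyond 45 days — so no relation-back applies.
Sorted by effective date: D (11 February 2021), B (18 February 2021), F (21 February 2021), C (31 August 2021), A (29 December 2021), E (15 October 2022).
The subordination applies — B was senior to A — so B and A swap.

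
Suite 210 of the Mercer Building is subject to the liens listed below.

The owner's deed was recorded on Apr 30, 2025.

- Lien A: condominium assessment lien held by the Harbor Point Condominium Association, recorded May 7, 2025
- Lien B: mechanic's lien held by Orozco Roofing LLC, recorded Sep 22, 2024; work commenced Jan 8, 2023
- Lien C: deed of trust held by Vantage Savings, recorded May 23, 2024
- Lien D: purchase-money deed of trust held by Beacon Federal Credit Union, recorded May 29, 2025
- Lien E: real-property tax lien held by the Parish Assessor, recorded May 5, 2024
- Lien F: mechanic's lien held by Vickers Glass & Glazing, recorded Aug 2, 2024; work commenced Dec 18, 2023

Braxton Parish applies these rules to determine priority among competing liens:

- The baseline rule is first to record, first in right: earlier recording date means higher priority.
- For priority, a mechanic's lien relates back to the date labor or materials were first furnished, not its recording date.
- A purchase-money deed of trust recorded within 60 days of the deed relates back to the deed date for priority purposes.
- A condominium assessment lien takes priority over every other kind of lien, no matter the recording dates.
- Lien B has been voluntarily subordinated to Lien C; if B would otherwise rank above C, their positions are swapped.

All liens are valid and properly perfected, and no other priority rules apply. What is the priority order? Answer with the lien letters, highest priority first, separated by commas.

Effective dates after the stated exceptions: B is treated as recorded Jan 8, 2023, the work-commencement date; D was recorded within the 60-day window, so its effective date is the deed date Apr 30, 2025; F's effective date is Dec 18, 2023, when work began.
A is a condominium assessment lien and takes priority over every other lien.
Ordering the rest by effective date: B (Jan 8, 2023), F (Dec 18, 2023), E (May 5, 2024), C (May 23, 2024), D (Apr 30, 2025).
The subordination applies — B was senior to C — so B and C swap.

A, C, F, E, B, D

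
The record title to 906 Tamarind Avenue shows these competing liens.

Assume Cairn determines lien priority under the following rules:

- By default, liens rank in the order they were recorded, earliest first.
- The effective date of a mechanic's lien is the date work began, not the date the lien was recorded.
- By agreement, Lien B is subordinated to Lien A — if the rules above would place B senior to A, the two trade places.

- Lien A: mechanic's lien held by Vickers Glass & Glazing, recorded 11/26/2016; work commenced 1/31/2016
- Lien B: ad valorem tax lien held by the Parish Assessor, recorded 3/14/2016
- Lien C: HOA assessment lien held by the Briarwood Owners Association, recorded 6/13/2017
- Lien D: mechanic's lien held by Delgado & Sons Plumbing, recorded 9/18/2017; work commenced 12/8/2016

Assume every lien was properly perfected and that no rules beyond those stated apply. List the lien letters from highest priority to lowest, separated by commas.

A, B, D, C

Adjusting effective dates: A's effective date is 1/31/2016, when work began; D relates back to 12/8/2016 (work commenced).
Ordering by effective date: A (1/31/2016), B (3/14/2016), D (12/8/2016), C (6/13/2017).
B is already junior to A, so the subordination agreement changes nothing.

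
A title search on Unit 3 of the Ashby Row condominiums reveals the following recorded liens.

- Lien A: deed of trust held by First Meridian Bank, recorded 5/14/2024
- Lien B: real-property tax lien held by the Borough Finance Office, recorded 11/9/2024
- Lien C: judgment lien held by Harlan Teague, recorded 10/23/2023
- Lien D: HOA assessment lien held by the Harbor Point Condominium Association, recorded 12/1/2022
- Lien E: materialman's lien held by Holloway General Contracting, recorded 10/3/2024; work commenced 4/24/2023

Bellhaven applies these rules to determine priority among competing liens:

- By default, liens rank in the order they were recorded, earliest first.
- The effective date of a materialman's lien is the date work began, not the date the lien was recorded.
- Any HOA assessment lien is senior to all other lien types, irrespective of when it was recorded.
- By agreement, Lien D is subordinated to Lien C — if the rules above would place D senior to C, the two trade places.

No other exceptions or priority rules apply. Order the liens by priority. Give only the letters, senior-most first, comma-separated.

C, E, D, A, B

Adjusting effective dates: E relates back to 4/24/2023 (work commenced).
D is an HOA assessment lien, so it outranks all other liens regardless of date.
Remaining liens by effective date: E (4/24/2023), C (10/23/2023), A (5/14/2024), B (11/9/2024).
The subordination applies — D was senior to C — so D and C swap.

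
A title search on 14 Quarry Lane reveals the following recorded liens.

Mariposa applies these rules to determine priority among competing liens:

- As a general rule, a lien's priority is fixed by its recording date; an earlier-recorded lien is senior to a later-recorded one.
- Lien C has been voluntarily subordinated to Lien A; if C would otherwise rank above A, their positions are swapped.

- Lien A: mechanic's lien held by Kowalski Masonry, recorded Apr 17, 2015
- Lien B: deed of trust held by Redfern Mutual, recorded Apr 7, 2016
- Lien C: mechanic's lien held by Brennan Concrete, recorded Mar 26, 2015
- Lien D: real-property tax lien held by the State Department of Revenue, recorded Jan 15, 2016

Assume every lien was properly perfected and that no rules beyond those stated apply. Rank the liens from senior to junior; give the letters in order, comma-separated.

A, C, D, B

Ordering by effective date: C (Mar 26, 2015), A (Apr 17, 2015), D (Jan 15, 2016), B (Apr 7, 2016).
C would otherwise be senior to A, so under the subordination agreement C and A exchange positions.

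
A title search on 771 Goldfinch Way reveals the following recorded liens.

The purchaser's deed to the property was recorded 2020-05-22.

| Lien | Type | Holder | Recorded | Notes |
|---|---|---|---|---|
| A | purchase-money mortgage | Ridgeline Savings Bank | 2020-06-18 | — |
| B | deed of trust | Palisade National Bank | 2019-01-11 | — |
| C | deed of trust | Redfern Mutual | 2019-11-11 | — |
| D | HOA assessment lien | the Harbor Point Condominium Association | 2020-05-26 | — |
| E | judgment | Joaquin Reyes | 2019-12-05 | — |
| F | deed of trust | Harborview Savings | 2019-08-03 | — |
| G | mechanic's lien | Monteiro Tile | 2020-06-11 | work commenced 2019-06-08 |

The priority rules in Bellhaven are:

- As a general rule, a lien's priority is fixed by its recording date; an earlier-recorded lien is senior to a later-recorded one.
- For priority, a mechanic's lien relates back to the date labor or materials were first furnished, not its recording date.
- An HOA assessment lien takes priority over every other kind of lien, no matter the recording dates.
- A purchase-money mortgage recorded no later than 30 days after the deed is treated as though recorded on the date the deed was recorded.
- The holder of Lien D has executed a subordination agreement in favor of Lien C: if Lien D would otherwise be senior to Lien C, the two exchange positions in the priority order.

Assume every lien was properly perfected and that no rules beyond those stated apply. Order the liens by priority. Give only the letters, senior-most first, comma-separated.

C, B, G, F, D, E, A

Effective dates after the stated exceptions: A was recorded within the 30-day window, so its effective date is the deed date 2020-05-22; G relates back to 2019-06-08 (work commenced).
D, as an HOA assessment lien, has superpriority and ranks first.
Among the remaining liens, by effective date: B (2019-01-11), G (2019-06-08), F (2019-08-03), C (2019-11-11), E (2019-12-05), A (2020-05-22).
D would otherwise be senior to C, so under the subordination agreement D and C exchange positions.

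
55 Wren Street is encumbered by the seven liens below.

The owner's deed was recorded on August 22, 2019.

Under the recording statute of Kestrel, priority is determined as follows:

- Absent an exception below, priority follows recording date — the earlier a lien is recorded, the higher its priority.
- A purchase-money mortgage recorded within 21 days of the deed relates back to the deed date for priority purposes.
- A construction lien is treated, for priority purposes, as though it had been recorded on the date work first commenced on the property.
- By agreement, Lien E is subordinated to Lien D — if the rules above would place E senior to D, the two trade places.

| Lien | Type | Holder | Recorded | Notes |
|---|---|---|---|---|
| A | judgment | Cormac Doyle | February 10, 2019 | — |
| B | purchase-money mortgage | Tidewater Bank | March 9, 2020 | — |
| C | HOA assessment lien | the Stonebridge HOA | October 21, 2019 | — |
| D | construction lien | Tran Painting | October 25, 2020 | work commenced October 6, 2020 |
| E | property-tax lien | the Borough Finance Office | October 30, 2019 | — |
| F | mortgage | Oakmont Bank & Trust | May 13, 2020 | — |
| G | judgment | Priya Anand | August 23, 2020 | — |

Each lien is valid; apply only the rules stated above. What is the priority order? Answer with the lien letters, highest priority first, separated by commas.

A, C, D, B, F, G, E

First, effective dates: B was recorded 200 days after the deed, outside the 21-day window, so it keeps its recording date; D is treated as recorded October 6, 2020, the work-commencement date.
By effective date: A (February 10, 2019), C (October 21, 2019), E (October 30, 2019), B (March 9, 2020), F (May 13, 2020), G (August 23, 2020), D (October 6, 2020).
E would otherwise be senior to D, so under the subordination agreement E and D exchange positions.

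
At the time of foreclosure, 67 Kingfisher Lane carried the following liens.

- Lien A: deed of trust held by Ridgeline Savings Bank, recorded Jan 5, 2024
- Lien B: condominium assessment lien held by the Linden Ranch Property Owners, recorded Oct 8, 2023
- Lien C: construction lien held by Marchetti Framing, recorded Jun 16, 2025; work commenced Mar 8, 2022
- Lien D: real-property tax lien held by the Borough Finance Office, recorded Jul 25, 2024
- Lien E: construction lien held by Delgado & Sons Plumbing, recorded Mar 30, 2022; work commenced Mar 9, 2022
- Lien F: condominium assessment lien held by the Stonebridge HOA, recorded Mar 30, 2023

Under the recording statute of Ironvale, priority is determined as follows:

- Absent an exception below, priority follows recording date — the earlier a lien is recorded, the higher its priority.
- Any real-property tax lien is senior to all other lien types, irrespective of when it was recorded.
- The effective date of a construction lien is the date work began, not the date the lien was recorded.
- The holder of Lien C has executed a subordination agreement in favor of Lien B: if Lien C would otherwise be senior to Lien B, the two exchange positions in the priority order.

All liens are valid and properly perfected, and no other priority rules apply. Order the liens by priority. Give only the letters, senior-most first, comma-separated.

D, B, E, F, C, A

Effective dates after the stated exceptions: C's effective date is Mar 8, 2022, when work began; E is treated as recorded Mar 9, 2022, the work-commencement date.
D is a real-property tax lien, so it outranks all other liens regardless of date.
The other liens, earliest effective date first: C (Mar 8, 2022), E (Mar 9, 2022), F (Mar 30, 2023), B (Oct 8, 2023), A (Jan 5, 2024).
C is senior to B before the subordination, so the two trade places.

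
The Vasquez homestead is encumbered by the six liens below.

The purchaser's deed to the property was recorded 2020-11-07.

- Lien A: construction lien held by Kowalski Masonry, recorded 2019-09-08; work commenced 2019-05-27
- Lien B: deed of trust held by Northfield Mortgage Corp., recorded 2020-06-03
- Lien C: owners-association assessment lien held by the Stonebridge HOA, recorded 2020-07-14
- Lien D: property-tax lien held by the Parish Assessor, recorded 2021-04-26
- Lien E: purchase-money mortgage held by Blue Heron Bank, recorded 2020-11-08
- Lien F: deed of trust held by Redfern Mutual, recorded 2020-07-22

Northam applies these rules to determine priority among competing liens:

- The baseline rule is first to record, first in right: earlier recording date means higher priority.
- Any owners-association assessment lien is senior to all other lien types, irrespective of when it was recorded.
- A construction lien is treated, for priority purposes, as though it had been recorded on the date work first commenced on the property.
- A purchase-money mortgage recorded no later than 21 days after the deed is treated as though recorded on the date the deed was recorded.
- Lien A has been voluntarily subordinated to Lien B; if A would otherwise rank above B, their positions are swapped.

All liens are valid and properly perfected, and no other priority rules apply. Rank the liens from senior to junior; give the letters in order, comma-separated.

C, B, A, F, E, D

First, effective dates: A is treated as recorded 2019-05-27, the work-commencement date; E's effective date is the deed date, 2020-11-07.
C, as an owners-association assessment lien, has superpriority and ranks first.
Among the remaining liens, by effective date: A (2019-05-27), B (2020-06-03), F (2020-07-22), E (2020-11-07), D (2021-04-26).
Because A would otherwise rank above B, the subordination swaps them.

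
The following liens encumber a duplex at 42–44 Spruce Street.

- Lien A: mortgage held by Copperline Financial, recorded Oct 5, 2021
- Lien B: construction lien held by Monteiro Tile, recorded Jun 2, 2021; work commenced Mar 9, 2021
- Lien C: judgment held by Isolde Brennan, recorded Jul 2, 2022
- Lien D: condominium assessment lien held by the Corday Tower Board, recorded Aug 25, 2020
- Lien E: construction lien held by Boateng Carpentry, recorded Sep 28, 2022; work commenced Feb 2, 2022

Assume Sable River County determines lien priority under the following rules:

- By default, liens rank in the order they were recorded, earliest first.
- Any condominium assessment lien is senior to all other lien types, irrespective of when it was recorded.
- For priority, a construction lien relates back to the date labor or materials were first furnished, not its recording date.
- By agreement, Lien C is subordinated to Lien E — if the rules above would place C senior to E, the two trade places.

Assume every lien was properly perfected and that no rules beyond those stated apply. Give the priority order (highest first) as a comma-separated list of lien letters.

D, B, A, E, C

Effective dates after the stated exceptions: B's effective date is Mar 9, 2021, when work began; E relates back to Feb 2, 2022 (work commenced).
As a condominium assessment lien, D is senior to every other lien.
Among the remaining liens, by effective date: B (Mar 9, 2021), A (Oct 5, 2021), E (Feb 2, 2022), C (Jul 2, 2022).
Since C is not senior to E, the subordination leaves the order unchanged.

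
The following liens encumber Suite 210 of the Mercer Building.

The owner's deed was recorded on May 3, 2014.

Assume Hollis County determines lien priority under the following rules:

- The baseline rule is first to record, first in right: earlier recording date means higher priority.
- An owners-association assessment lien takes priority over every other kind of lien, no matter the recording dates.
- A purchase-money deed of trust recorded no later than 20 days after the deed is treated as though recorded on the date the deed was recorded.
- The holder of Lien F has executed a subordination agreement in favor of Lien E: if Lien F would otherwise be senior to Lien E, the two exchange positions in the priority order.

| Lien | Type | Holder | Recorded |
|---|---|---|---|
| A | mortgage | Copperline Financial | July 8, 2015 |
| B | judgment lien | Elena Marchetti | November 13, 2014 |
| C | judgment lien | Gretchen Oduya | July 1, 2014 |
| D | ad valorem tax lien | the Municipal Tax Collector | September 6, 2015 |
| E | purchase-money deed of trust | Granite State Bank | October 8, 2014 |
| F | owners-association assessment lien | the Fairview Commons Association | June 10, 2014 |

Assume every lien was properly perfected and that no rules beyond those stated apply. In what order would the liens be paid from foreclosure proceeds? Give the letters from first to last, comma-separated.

E, C, F, B, A, D

Effective dates after the stated exceptions: E missed the 20-day window (158 days after the deed), so its recording date stands.
F is an owners-association assessment lien and takes priority over every other lien.
Ordering the rest by effective date: C (July 1, 2014), E (October 8, 2014), B (November 13, 2014), A (July 8, 2015), D (September 6, 2015).
F would otherwise be senior to E, so under the subordination agreement F and E exchange positions.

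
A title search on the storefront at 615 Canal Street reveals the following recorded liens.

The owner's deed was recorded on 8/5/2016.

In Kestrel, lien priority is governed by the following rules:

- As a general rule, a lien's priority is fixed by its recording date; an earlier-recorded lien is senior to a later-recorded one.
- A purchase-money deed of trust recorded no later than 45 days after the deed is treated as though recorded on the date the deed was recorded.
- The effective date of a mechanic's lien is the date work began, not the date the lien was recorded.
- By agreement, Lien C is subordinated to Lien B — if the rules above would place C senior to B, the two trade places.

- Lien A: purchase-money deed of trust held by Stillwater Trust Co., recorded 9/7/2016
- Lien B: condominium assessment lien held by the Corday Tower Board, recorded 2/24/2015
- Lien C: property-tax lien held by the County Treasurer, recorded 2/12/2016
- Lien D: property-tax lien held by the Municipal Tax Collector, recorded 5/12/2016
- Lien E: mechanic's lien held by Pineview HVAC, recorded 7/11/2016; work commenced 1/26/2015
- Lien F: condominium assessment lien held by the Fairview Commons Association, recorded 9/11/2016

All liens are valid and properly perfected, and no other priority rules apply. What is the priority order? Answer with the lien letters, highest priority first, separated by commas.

Effective dates: A relates back to the deed date 8/5/2016; E's effective date is 1/26/2015, when work began.
By effective date, earliest first: E (1/26/2015), B (2/24/2015), C (2/12/2016), D (5/12/2016), A (8/5/2016), F (9/11/2016).
Since C is not senior to B, the subordination leaves the order unchanged.

E, B, C, D, A, F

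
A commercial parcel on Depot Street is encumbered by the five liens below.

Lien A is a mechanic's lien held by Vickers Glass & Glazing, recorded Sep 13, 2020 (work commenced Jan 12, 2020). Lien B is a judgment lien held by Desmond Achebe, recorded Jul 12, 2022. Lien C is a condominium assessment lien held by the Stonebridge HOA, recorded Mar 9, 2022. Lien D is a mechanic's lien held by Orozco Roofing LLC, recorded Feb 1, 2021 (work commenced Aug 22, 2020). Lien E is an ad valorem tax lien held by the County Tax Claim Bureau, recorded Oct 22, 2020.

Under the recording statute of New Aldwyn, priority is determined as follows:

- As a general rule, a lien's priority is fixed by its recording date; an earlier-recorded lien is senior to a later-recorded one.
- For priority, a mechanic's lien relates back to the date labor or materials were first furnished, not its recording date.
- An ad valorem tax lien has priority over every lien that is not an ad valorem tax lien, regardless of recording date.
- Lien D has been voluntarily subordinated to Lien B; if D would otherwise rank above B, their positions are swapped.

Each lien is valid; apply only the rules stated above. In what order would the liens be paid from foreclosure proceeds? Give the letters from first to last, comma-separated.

E, A, B, C, D

First, effective dates: A is treated as recorded Jan 12, 2020, the work-commencement date; D relates back to Aug 22, 2020 (work commenced).
E is an ad valorem tax lien and takes priority over every other lien.
Remaining liens by effective date: A (Jan 12, 2020), D (Aug 22, 2020), C (Mar 9, 2022), B (Jul 12, 2022).
The subordination applies — D was senior to B — so D and B swap.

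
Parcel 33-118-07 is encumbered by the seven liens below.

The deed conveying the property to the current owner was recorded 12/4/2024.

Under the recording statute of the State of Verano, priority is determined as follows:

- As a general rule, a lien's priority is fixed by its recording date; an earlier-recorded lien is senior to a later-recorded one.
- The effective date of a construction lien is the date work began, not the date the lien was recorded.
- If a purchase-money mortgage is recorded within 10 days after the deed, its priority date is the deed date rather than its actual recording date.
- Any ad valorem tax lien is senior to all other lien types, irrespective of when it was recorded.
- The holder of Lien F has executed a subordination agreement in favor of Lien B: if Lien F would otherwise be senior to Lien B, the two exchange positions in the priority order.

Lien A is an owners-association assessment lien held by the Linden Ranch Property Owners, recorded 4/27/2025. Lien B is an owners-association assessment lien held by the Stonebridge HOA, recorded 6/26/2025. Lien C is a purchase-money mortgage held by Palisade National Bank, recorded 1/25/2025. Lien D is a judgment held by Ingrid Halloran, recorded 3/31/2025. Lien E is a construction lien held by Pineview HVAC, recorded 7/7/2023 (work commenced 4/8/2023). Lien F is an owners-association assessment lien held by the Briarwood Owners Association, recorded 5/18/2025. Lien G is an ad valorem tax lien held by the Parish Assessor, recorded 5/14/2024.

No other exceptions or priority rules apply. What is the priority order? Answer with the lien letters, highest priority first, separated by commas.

G, E, C, D, A, B, F

Effective dates after the stated exceptions: C missed the 10-day window (52 days after the deed), so its recording date stands; E's effective date is 4/8/2023, when work began.
As an ad valorem tax lien, G is senior to every other lien.
The other liens, earliest effective date first: E (4/8/2023), C (1/25/2025), D (3/31/2025), A (4/27/2025), F (5/18/2025), B (6/26/2025).
F is senior to B before the subordination, so the two trade places.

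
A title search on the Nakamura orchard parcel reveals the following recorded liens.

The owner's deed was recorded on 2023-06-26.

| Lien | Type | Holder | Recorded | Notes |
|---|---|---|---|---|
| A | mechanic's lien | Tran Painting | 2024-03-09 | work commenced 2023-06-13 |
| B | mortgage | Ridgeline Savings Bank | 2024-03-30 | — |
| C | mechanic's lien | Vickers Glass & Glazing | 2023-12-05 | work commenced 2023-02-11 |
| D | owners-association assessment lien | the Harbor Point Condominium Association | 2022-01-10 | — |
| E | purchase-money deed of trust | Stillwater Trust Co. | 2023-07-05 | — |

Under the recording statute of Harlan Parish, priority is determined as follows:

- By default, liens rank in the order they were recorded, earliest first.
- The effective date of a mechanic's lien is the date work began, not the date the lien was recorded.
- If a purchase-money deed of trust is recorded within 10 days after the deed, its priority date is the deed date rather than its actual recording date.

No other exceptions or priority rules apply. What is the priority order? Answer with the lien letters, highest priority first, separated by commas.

Effective dates: A's effective date is 2023-06-13, when work began; C is treated as recorded 2023-02-11, the work-commencement date; E was recorded within the 10-day window, so its effective date is the deed date 2023-06-26.
By effective date, earliest first: D (2022-01-10), C (2023-02-11), A (2023-06-13), E (2023-06-26), B (2024-03-30).

D, C, A, E, B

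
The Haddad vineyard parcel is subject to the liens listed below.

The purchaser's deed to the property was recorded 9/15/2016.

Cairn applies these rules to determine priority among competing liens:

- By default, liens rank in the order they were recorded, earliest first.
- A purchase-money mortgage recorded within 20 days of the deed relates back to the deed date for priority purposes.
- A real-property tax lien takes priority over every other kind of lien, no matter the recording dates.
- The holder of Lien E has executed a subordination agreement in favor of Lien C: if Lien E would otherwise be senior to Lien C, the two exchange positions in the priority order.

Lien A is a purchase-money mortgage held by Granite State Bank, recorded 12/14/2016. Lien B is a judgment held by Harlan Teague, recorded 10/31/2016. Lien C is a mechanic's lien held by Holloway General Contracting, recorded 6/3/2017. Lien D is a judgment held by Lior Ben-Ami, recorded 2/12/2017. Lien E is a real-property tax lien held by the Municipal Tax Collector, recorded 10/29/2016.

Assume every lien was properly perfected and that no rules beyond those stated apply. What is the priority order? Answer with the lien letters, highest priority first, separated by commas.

Effective dates: A was recorded 90 days after the deed, outside the 20-day window, so it keeps its recording date.
E is a real-property tax lien, so it outranks all other liens regardless of date.
Remaining liens by effective date: B (10/31/2016), A (12/14/2016), D (2/12/2017), C (6/3/2017).
Because E would otherwise rank above C, the subordination swaps them.

C, B, A, D, E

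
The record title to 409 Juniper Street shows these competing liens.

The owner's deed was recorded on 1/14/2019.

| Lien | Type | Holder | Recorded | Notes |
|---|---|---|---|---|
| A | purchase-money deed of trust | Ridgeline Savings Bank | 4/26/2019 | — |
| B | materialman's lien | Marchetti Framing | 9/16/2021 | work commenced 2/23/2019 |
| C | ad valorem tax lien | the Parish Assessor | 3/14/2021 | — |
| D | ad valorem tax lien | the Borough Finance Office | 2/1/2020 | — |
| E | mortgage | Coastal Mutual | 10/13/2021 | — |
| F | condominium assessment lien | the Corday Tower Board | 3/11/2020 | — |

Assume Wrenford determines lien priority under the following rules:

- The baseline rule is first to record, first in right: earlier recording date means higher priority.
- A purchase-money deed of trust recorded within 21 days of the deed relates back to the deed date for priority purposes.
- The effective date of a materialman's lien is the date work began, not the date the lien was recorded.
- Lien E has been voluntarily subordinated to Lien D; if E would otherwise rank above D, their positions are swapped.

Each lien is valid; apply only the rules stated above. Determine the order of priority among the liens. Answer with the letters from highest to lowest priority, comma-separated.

Effective dates after the stated exceptions: A missed the 21-day window (102 days after the deed), so its recording date stands; B relates back to 2/23/2019 (work commenced).
Ordering by effective date: B (2/23/2019), A (4/26/2019), D (2/1/2020), F (3/11/2020), C (3/14/2021), E (10/13/2021).
E is already junior to D, so the subordination agreement changes nothing.

B, A, D, F, C, E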